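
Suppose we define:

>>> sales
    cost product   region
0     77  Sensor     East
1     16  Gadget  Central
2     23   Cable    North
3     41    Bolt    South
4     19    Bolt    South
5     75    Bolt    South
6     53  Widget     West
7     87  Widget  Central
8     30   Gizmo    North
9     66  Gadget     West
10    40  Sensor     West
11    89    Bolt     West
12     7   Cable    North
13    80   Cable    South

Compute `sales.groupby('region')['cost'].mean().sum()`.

264.25

group by region, mean of cost:
region
Central    51.50
East       77.00
North      20.00
South      53.75
West       62.00
Name: cost, dtype: float64
Taking the sum of the resulting series gives 264.25.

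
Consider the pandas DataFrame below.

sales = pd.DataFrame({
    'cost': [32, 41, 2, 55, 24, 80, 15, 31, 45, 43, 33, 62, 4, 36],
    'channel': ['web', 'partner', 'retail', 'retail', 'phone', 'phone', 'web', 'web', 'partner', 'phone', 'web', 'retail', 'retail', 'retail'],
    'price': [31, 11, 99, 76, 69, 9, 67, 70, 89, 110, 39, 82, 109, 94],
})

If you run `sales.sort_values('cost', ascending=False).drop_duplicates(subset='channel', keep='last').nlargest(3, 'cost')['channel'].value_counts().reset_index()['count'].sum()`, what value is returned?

3

sort by cost descending:
    cost  channel  price
5     80    phone      9
11    62   retail     82
3     55   retail     76
8     45  partner     89
9     43    phone    110
1     41  partner     11
13    36   retail     94
10    33      web     39
0     32      web     31
7     31      web     70
4     24    phone     69
6     15      web     67
12     4   retail    109
2      2   retail     99
drop duplicate channel (keep=last):
   cost  channel  price
1    41  partner     11
4    24    phone     69
6    15      web     67
2     2   retail     99
take 3 rows with largest cost:
   cost  channel  price
1    41  partner     11
4    24    phone     69
6    15      web     67
value_counts of channel:
channel
partner    1
phone      1
web        1
Name: count, dtype: int64
reset_index():
   channel  count
0  partner      1
1    phone      1
2      web      1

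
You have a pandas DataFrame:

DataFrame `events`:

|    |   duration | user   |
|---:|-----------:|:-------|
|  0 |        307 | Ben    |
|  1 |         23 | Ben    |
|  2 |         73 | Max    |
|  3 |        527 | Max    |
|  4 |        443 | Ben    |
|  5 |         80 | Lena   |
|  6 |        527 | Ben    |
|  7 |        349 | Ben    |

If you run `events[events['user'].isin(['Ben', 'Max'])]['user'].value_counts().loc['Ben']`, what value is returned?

5

filter rows where user in ['Ben', 'Max']:
   duration user
0       307  Ben
1        23  Ben
2        73  Max
3       527  Max
4       443  Ben
6       527  Ben
7       349  Ben
value_counts of user:
user
Ben    5
Max    2
Name: count, dtype: int64
Reading off the value at index 'Ben', we get 5.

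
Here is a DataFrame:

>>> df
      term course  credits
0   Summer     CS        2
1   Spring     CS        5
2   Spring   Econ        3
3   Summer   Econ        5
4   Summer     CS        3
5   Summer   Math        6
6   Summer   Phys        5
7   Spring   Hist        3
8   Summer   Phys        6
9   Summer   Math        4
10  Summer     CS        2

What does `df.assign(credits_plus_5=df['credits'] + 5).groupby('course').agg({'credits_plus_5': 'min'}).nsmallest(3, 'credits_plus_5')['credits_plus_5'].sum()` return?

add column credits_plus_5 = df['credits'] + 5:
      term course  credits  credits_plus_5
0   Summer     CS        2               7
1   Spring     CS        5              10
2   Spring   Econ        3               8
3   Summer   Econ        5              10
4   Summer     CS        3               8
5   Summer   Math        6              11
6   Summer   Phys        5              10
7   Spring   Hist        3               8
8   Summer   Phys        6              11
9   Summer   Math        4               9
10  Summer     CS        2               7
group by course, min of credits_plus_5:
        credits_plus_5
course                
CS                   7
Econ                 8
Hist                 8
Math                 9
Phys                10
take 3 rows with smallest credits_plus_5:
        credits_plus_5
course                
CS                   7
Econ                 8
Hist                 8
The sum of column 'credits_plus_5' is 23.

23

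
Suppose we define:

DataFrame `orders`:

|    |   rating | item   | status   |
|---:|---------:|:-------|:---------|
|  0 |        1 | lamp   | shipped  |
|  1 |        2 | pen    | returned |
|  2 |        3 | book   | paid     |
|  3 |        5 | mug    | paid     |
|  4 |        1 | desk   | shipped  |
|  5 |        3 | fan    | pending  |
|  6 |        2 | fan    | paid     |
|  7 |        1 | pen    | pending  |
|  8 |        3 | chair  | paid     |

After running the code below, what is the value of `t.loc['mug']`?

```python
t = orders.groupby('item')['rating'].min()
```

group by item, min of rating:
item
book     3
chair    3
desk     1
fan      2
lamp     1
mug      5
pen      1
Name: rating, dtype: int64

5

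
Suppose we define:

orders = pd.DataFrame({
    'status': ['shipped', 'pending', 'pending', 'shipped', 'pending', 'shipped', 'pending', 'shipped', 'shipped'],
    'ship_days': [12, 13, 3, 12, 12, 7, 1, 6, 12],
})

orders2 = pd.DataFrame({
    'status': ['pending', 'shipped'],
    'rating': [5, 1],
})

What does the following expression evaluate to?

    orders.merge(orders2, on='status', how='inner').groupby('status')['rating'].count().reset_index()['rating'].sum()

9

merge on 'status' (how='inner') → 9 rows:
    status  ship_days  rating
0  shipped         12       1
1  pending         13       5
2  pending          3       5
3  shipped         12       1
4  pending         12       5
5  shipped          7       1
6  pending          1       5
7  shipped          6       1
8  shipped         12       1
group by status, count of rating:
status
pending    4
shipped    5
Name: rating, dtype: int64
reset_index():
    status  rating
0  pending       4
1  shipped       5
Reading off the sum of column 'rating', we get 9.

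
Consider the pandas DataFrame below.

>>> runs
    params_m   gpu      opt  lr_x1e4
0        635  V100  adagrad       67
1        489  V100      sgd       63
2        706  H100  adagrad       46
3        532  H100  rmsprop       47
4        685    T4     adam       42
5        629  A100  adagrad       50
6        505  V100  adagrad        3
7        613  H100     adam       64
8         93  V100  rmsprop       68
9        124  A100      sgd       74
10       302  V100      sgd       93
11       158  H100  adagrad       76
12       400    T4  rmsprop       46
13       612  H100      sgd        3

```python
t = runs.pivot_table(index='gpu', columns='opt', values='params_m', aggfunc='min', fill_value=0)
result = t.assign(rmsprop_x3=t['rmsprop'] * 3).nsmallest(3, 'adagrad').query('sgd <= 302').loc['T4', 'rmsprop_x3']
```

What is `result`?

pivot: rows=gpu, cols=opt, min(params_m):
opt   adagrad  adam  rmsprop  sgd
gpu                              
A100      629     0        0  124
H100      158   613      532  612
T4          0   685      400    0
V100      505     0       93  302
add column rmsprop_x3 = t['rmsprop'] * 3:
opt   adagrad  adam  rmsprop  sgd  rmsprop_x3
gpu                                          
A100      629     0        0  124           0
H100      158   613      532  612        1596
T4          0   685      400    0        1200
V100      505     0       93  302         279
take 3 rows with smallest adagrad:
opt   adagrad  adam  rmsprop  sgd  rmsprop_x3
gpu                                          
T4          0   685      400    0        1200
H100      158   613      532  612        1596
V100      505     0       93  302         279
filter rows where sgd <= 302:
opt   adagrad  adam  rmsprop  sgd  rmsprop_x3
gpu                                          
T4          0   685      400    0        1200
V100      505     0       93  302         279

1200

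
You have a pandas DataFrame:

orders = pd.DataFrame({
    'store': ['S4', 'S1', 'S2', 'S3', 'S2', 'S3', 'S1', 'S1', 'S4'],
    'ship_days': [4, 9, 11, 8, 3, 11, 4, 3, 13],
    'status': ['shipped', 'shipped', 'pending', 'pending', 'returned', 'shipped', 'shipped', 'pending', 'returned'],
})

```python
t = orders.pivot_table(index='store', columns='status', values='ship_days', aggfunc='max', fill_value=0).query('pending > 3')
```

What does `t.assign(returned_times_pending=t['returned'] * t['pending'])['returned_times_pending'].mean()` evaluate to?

pivot: rows=store, cols=status, max(ship_days):
status  pending  returned  shipped
store                             
S1            3         0        9
S2           11         3        0
S3            8         0       11
S4            0        13        4
filter rows where pending > 3:
status  pending  returned  shipped
store                             
S2           11         3        0
S3            8         0       11
add column returned_times_pending = t['returned'] * t['pending']:
status  pending  returned  shipped  returned_times_pending
store                                                     
S2           11         3        0                      33
S3            8         0       11                       0

16.5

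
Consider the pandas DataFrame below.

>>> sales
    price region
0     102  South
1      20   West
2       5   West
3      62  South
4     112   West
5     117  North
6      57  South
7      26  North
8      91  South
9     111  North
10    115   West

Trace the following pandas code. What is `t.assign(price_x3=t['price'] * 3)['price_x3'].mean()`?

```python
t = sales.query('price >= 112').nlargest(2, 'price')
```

348.0

filter rows where price >= 112:
    price region
4     112   West
5     117  North
10    115   West
take 2 rows with largest price:
    price region
5     117  North
10    115   West
add column price_x3 = t['price'] * 3:
    price region  price_x3
5     117  North       351
10    115   West       345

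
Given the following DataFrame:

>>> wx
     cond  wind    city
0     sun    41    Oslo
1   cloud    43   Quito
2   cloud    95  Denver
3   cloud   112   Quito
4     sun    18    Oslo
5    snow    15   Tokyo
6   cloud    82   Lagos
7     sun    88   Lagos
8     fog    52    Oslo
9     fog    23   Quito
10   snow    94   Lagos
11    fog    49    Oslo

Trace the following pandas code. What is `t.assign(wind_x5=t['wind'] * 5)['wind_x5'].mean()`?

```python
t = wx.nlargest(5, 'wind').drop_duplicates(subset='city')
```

501.666666667

take 5 rows with largest wind:
     cond  wind    city
3   cloud   112   Quito
2   cloud    95  Denver
10   snow    94   Lagos
7     sun    88   Lagos
6   cloud    82   Lagos
drop duplicate city (keep=first):
     cond  wind    city
3   cloud   112   Quito
2   cloud    95  Denver
10   snow    94   Lagos
add column wind_x5 = t['wind'] * 5:
     cond  wind    city  wind_x5
3   cloud   112   Quito      560
2   cloud    95  Denver      475
10   snow    94   Lagos      470
The mean of column 'wind_x5' is 501.666666667.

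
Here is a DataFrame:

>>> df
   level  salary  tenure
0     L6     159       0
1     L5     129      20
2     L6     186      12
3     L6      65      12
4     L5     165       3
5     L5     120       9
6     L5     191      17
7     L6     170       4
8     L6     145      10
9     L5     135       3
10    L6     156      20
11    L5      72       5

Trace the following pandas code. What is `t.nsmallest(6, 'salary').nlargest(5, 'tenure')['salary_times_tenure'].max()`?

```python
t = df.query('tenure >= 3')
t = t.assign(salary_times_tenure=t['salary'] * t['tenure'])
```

filter rows where tenure >= 3:
   level  salary  tenure
1     L5     129      20
2     L6     186      12
3     L6      65      12
4     L5     165       3
5     L5     120       9
6     L5     191      17
7     L6     170       4
8     L6     145      10
9     L5     135       3
10    L6     156      20
11    L5      72       5
add column salary_times_tenure = t['salary'] * t['tenure']:
   level  salary  tenure  salary_times_tenure
1     L5     129      20                 2580
2     L6     186      12                 2232
3     L6      65      12                  780
4     L5     165       3                  495
5     L5     120       9                 1080
6     L5     191      17                 3247
7     L6     170       4                  680
8     L6     145      10                 1450
9     L5     135       3                  405
10    L6     156      20                 3120
11    L5      72       5                  360
take 6 rows with smallest salary:
   level  salary  tenure  salary_times_tenure
3     L6      65      12                  780
11    L5      72       5                  360
5     L5     120       9                 1080
1     L5     129      20                 2580
9     L5     135       3                  405
8     L6     145      10                 1450
take 5 rows with largest tenure:
   level  salary  tenure  salary_times_tenure
1     L5     129      20                 2580
3     L6      65      12                  780
8     L6     145      10                 1450
5     L5     120       9                 1080
11    L5      72       5                  360
Then the max of column 'salary_times_tenure': 2580

2580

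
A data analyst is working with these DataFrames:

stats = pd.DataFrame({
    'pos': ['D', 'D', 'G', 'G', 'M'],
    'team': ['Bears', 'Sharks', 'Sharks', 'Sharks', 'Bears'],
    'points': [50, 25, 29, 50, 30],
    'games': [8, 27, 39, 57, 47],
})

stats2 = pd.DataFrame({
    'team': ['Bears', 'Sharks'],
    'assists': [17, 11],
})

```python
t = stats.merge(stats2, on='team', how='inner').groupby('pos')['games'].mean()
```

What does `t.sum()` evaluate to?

112.5

merge on 'team' (how='inner') → 5 rows:
  pos    team  points  games  assists
0   D   Bears      50      8       17
1   D  Sharks      25     27       11
2   G  Sharks      29     39       11
3   G  Sharks      50     57       11
4   M   Bears      30     47       17
group by pos, mean of games:
pos
D    17.5
G    48.0
M    47.0
Name: games, dtype: float64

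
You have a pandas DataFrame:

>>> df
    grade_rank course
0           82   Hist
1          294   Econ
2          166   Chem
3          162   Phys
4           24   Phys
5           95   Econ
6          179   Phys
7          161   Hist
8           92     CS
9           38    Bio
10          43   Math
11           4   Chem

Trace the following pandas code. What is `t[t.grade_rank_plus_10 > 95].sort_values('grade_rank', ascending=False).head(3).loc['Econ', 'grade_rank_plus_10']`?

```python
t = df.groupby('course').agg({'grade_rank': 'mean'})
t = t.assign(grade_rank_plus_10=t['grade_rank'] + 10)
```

group by course, mean of grade_rank:
        grade_rank
course            
Bio      38.000000
CS       92.000000
Chem     85.000000
Econ    194.500000
Hist    121.500000
Math     43.000000
Phys    121.666667
add column grade_rank_plus_10 = t['grade_rank'] + 10:
        grade_rank  grade_rank_plus_10
course                                
Bio      38.000000           48.000000
CS       92.000000          102.000000
Chem     85.000000           95.000000
Econ    194.500000          204.500000
Hist    121.500000          131.500000
Math     43.000000           53.000000
Phys    121.666667          131.666667
filter rows where grade_rank_plus_10 > 95:
        grade_rank  grade_rank_plus_10
course                                
CS       92.000000          102.000000
Econ    194.500000          204.500000
Hist    121.500000          131.500000
Phys    121.666667          131.666667
sort by grade_rank descending:
        grade_rank  grade_rank_plus_10
course                                
Econ    194.500000          204.500000
Phys    121.666667          131.666667
Hist    121.500000          131.500000
CS       92.000000          102.000000
take first 3 rows:
        grade_rank  grade_rank_plus_10
course                                
Econ    194.500000          204.500000
Phys    121.666667          131.666667
Hist    121.500000          131.500000

204.5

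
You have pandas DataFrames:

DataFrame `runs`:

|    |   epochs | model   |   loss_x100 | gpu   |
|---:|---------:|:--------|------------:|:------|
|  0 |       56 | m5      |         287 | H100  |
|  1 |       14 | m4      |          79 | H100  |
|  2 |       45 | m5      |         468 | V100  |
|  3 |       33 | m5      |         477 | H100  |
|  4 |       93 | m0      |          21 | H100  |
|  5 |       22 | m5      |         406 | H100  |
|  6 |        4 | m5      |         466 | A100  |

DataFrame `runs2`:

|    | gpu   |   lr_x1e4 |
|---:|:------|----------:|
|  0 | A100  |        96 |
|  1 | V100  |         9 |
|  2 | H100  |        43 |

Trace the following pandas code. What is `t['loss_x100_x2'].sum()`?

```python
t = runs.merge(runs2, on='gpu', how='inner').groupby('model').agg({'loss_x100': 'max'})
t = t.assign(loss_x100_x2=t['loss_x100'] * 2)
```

1154

merge on 'gpu' (how='inner') → 7 rows:
   epochs model  loss_x100   gpu  lr_x1e4
0      56    m5        287  H100       43
1      14    m4         79  H100       43
2      45    m5        468  V100        9
3      33    m5        477  H100       43
4      93    m0         21  H100       43
5      22    m5        406  H100       43
6       4    m5        466  A100       96
group by model, max of loss_x100:
       loss_x100
model           
m0            21
m4            79
m5           477
add column loss_x100_x2 = t['loss_x100'] * 2:
       loss_x100  loss_x100_x2
model                         
m0            21            42
m4            79           158
m5           477           954
Finally, sum of column 'loss_x100_x2' = 1154.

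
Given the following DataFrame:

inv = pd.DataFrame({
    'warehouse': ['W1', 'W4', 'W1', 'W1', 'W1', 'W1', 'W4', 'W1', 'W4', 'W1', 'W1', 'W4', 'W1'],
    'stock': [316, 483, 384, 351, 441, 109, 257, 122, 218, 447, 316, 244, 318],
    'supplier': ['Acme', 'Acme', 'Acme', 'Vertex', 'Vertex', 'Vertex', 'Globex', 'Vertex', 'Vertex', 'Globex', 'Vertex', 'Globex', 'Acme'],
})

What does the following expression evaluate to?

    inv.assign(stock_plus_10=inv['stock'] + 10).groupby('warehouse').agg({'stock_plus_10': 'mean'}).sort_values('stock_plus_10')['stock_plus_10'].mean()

add column stock_plus_10 = inv['stock'] + 10:
   warehouse  stock supplier  stock_plus_10
0         W1    316     Acme            326
1         W4    483     Acme            493
2         W1    384     Acme            394
3         W1    351   Vertex            361
4         W1    441   Vertex            451
5         W1    109   Vertex            119
6         W4    257   Globex            267
7         W1    122   Vertex            132
8         W4    218   Vertex            228
9         W1    447   Globex            457
10        W1    316   Vertex            326
11        W4    244   Globex            254
12        W1    318     Acme            328
group by warehouse, mean of stock_plus_10:
           stock_plus_10
warehouse               
W1            321.555556
W4            310.500000
sort by stock_plus_10:
           stock_plus_10
warehouse               
W4            310.500000
W1            321.555556
Finally, mean of column 'stock_plus_10' = 316.027777778.

316.027777778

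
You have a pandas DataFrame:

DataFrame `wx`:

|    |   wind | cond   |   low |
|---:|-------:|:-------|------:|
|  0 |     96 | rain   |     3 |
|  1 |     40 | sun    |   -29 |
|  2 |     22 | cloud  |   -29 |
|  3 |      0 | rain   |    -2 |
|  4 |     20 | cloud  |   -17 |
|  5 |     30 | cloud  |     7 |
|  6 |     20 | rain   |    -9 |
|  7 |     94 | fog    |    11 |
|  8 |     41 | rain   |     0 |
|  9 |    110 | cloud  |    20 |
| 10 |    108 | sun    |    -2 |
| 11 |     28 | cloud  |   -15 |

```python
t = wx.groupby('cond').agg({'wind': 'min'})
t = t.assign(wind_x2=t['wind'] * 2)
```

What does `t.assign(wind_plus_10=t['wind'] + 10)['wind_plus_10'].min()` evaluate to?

10

group by cond, min of wind:
       wind
cond       
cloud    20
fog      94
rain      0
sun      40
add column wind_x2 = t['wind'] * 2:
       wind  wind_x2
cond                
cloud    20       40
fog      94      188
rain      0        0
sun      40       80
add column wind_plus_10 = t['wind'] + 10:
       wind  wind_x2  wind_plus_10
cond                              
cloud    20       40            30
fog      94      188           104
rain      0        0            10
sun      40       80            50
min of column 'wind_plus_10' → 10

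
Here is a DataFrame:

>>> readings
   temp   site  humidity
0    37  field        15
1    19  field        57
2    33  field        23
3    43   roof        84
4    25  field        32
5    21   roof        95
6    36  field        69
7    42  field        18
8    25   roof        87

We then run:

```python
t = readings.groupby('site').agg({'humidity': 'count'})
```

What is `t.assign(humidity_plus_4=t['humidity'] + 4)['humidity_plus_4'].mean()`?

group by site, count of humidity:
       humidity
site           
field         6
roof          3
add column humidity_plus_4 = t['humidity'] + 4:
       humidity  humidity_plus_4
site                            
field         6               10
roof          3                7
Finally, mean of column 'humidity_plus_4' = 8.5.

8.5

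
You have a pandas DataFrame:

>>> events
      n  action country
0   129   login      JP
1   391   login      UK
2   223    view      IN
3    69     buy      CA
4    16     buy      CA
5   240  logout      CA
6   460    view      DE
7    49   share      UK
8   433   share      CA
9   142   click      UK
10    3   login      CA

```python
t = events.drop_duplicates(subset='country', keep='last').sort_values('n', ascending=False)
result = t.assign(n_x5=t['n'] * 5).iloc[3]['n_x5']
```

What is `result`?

645

drop duplicate country (keep=last):
      n action country
0   129  login      JP
2   223   view      IN
6   460   view      DE
9   142  click      UK
10    3  login      CA
sort by n descending:
      n action country
6   460   view      DE
2   223   view      IN
9   142  click      UK
0   129  login      JP
10    3  login      CA
add column n_x5 = t['n'] * 5:
      n action country  n_x5
6   460   view      DE  2300
2   223   view      IN  1115
9   142  click      UK   710
0   129  login      JP   645
10    3  login      CA    15
The value at position 3, column 'n_x5' is 645.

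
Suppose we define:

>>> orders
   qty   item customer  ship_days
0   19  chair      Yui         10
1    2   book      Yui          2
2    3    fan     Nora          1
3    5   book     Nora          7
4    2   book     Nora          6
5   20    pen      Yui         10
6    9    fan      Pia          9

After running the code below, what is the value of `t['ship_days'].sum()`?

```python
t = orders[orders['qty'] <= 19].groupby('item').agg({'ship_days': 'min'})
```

13

filter rows where qty <= 19:
   qty   item customer  ship_days
0   19  chair      Yui         10
1    2   book      Yui          2
2    3    fan     Nora          1
3    5   book     Nora          7
4    2   book     Nora          6
6    9    fan      Pia          9
group by item, min of ship_days:
       ship_days
item            
book           2
chair         10
fan            1
Reading off the sum of column 'ship_days', we get 13.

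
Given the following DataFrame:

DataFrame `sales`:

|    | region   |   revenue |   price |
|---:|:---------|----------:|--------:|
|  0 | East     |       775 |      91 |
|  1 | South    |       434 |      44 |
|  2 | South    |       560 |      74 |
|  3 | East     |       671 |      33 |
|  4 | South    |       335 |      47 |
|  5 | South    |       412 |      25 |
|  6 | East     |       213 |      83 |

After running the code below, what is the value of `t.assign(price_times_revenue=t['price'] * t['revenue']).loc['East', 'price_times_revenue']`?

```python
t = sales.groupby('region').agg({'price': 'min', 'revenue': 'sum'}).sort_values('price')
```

group by region: min(price), sum(revenue):
        price  revenue
region                
East       33     1659
South      25     1741
sort by price:
        price  revenue
region                
South      25     1741
East       33     1659
add column price_times_revenue = t['price'] * t['revenue']:
        price  revenue  price_times_revenue
region                                     
South      25     1741                43525
East       33     1659                54747

54747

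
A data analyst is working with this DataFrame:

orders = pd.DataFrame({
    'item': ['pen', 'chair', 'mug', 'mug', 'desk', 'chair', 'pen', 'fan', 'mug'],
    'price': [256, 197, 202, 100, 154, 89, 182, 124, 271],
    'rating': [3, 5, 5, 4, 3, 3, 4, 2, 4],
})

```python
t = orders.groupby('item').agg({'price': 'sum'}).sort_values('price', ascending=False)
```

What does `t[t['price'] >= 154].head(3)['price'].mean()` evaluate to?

group by item, sum of price:
       price
item        
chair    286
desk     154
fan      124
mug      573
pen      438
sort by price descending:
       price
item        
mug      573
pen      438
chair    286
desk     154
fan      124
filter rows where price >= 154:
       price
item        
mug      573
pen      438
chair    286
desk     154
take first 3 rows:
       price
item        
mug      573
pen      438
chair    286
Then the mean of column 'price': 432.333333333

432.333333333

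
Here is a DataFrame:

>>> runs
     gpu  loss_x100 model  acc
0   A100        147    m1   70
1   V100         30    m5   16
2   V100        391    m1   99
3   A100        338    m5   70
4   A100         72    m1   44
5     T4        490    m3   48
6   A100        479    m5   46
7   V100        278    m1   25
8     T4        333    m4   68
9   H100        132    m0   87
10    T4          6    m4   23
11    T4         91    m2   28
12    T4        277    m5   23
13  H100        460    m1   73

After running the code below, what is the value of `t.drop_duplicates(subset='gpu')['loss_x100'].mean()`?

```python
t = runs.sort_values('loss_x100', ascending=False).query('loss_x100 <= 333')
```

sort by loss_x100 descending:
     gpu  loss_x100 model  acc
5     T4        490    m3   48
6   A100        479    m5   46
13  H100        460    m1   73
2   V100        391    m1   99
3   A100        338    m5   70
8     T4        333    m4   68
7   V100        278    m1   25
12    T4        277    m5   23
0   A100        147    m1   70
9   H100        132    m0   87
11    T4         91    m2   28
4   A100         72    m1   44
1   V100         30    m5   16
10    T4          6    m4   23
filter rows where loss_x100 <= 333:
     gpu  loss_x100 model  acc
8     T4        333    m4   68
7   V100        278    m1   25
12    T4        277    m5   23
0   A100        147    m1   70
9   H100        132    m0   87
11    T4         91    m2   28
4   A100         72    m1   44
1   V100         30    m5   16
10    T4          6    m4   23
drop duplicate gpu (keep=first):
    gpu  loss_x100 model  acc
8    T4        333    m4   68
7  V100        278    m1   25
0  A100        147    m1   70
9  H100        132    m0   87
The mean of column 'loss_x100' is 222.5.

222.5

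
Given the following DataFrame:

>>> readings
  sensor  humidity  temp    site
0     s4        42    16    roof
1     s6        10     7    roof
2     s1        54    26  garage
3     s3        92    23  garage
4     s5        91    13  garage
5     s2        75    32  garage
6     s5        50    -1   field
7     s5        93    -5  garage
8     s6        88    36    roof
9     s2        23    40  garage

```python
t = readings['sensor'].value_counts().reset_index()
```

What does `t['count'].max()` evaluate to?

3

value_counts of sensor:
sensor
s5    3
s6    2
s2    2
s4    1
s1    1
s3    1
Name: count, dtype: int64
reset_index():
  sensor  count
0     s5      3
1     s6      2
2     s2      2
3     s4      1
4     s1      1
5     s3      1
max of column 'count' → 3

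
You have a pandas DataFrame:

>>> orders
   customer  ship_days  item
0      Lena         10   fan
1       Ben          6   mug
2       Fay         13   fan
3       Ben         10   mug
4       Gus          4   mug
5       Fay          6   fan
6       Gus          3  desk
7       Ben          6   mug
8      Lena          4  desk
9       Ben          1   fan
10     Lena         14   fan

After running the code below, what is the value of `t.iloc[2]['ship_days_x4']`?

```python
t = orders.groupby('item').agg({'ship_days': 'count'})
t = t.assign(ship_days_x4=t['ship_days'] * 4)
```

group by item, count of ship_days:
      ship_days
item           
desk          2
fan           5
mug           4
add column ship_days_x4 = t['ship_days'] * 4:
      ship_days  ship_days_x4
item                         
desk          2             8
fan           5            20
mug           4            16
Then the value at position 2, column 'ship_days_x4': 16

16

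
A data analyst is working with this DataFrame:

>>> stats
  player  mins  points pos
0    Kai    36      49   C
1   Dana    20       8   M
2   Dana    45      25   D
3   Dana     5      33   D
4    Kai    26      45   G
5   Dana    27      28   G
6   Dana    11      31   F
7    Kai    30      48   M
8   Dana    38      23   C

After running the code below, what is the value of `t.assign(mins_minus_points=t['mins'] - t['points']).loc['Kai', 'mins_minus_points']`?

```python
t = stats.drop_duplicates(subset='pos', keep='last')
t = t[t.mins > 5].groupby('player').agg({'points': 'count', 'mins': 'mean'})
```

29.0

drop duplicate pos (keep=last):
  player  mins  points pos
3   Dana     5      33   D
5   Dana    27      28   G
6   Dana    11      31   F
7    Kai    30      48   M
8   Dana    38      23   C
filter rows where mins > 5:
  player  mins  points pos
5   Dana    27      28   G
6   Dana    11      31   F
7    Kai    30      48   M
8   Dana    38      23   C
group by player: count(points), mean(mins):
        points       mins
player                   
Dana         3  25.333333
Kai          1  30.000000
add column mins_minus_points = t['mins'] - t['points']:
        points       mins  mins_minus_points
player                                      
Dana         3  25.333333          22.333333
Kai          1  30.000000          29.000000
The value at row 'Kai', column 'mins_minus_points' is 29.0.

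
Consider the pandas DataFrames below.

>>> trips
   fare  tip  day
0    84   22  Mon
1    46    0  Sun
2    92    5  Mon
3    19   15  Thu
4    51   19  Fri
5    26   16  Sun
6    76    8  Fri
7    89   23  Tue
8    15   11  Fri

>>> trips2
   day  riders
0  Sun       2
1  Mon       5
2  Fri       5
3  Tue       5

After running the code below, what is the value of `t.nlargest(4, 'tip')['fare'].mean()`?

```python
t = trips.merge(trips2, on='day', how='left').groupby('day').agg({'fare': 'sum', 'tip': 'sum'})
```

merge on 'day' (how='left') → 9 rows:
   fare  tip  day  riders
0    84   22  Mon     5.0
1    46    0  Sun     2.0
2    92    5  Mon     5.0
3    19   15  Thu     NaN
4    51   19  Fri     5.0
5    26   16  Sun     2.0
6    76    8  Fri     5.0
7    89   23  Tue     5.0
8    15   11  Fri     5.0
group by day: sum(fare), sum(tip):
     fare  tip
day           
Fri   142   38
Mon   176   27
Sun    72   16
Thu    19   15
Tue    89   23
take 4 rows with largest tip:
     fare  tip
day           
Fri   142   38
Mon   176   27
Tue    89   23
Sun    72   16

119.75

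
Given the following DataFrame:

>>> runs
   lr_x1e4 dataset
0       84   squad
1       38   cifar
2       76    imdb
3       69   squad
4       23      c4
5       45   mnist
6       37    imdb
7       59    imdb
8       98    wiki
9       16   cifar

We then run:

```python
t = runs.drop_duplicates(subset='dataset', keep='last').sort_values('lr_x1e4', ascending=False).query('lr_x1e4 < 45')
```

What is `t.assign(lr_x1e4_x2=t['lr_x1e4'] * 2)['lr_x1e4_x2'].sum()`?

78

drop duplicate dataset (keep=last):
   lr_x1e4 dataset
3       69   squad
4       23      c4
5       45   mnist
7       59    imdb
8       98    wiki
9       16   cifar
sort by lr_x1e4 descending:
   lr_x1e4 dataset
8       98    wiki
3       69   squad
7       59    imdb
5       45   mnist
4       23      c4
9       16   cifar
filter rows where lr_x1e4 < 45:
   lr_x1e4 dataset
4       23      c4
9       16   cifar
add column lr_x1e4_x2 = t['lr_x1e4'] * 2:
   lr_x1e4 dataset  lr_x1e4_x2
4       23      c4          46
9       16   cifar          32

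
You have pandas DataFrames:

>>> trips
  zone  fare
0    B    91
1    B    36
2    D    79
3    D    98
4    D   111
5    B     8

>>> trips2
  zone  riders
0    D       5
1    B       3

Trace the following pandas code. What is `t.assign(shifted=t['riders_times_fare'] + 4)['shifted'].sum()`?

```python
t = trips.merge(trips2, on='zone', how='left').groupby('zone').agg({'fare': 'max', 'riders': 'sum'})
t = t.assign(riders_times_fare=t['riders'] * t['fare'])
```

2492

merge on 'zone' (how='left') → 6 rows:
  zone  fare  riders
0    B    91       3
1    B    36       3
2    D    79       5
3    D    98       5
4    D   111       5
5    B     8       3
group by zone: max(fare), sum(riders):
      fare  riders
zone              
B       91       9
D      111      15
add column riders_times_fare = t['riders'] * t['fare']:
      fare  riders  riders_times_fare
zone                                 
B       91       9                819
D      111      15               1665
add column shifted = t['riders_times_fare'] + 4:
      fare  riders  riders_times_fare  shifted
zone                                          
B       91       9                819      823
D      111      15               1665     1669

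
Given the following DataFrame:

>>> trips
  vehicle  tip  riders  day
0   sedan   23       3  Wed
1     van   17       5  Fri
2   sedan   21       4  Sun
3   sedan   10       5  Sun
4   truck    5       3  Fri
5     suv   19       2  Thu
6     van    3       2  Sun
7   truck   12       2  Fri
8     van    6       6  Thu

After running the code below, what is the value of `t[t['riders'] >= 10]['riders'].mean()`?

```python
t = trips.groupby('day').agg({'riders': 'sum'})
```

10.5

group by day, sum of riders:
     riders
day        
Fri      10
Sun      11
Thu       8
Wed       3
filter rows where riders >= 10:
     riders
day        
Fri      10
Sun      11
Reading off the mean of column 'riders', we get 10.5.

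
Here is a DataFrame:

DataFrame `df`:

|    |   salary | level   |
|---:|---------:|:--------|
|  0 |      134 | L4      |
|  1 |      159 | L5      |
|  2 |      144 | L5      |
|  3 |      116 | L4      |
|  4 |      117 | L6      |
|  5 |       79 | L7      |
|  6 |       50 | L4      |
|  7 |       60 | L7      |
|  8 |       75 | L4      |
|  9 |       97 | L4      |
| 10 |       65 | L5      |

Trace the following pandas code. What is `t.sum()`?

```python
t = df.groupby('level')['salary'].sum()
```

1096

group by level, sum of salary:
level
L4    472
L5    368
L6    117
L7    139
Name: salary, dtype: int64
Then the sum of the resulting series: 1096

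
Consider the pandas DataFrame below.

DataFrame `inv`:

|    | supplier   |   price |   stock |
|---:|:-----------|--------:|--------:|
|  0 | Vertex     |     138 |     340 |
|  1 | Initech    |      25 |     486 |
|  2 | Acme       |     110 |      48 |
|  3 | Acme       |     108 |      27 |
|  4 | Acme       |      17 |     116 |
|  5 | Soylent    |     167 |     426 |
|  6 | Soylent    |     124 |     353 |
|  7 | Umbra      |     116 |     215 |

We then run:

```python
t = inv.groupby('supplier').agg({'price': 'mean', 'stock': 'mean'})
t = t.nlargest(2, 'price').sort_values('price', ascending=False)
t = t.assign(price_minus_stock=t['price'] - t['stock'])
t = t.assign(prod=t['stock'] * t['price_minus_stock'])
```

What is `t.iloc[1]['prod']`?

group by supplier: mean(price), mean(stock):
               price       stock
supplier                        
Acme       78.333333   63.666667
Initech    25.000000  486.000000
Soylent   145.500000  389.500000
Umbra     116.000000  215.000000
Vertex    138.000000  340.000000
take 2 rows with largest price:
          price  stock
supplier              
Soylent   145.5  389.5
Vertex    138.0  340.0
sort by price descending:
          price  stock
supplier              
Soylent   145.5  389.5
Vertex    138.0  340.0
add column price_minus_stock = t['price'] - t['stock']:
          price  stock  price_minus_stock
supplier                                 
Soylent   145.5  389.5             -244.0
Vertex    138.0  340.0             -202.0
add column prod = t['stock'] * t['price_minus_stock']:
          price  stock  price_minus_stock     prod
supplier                                          
Soylent   145.5  389.5             -244.0 -95038.0
Vertex    138.0  340.0             -202.0 -68680.0

-68680.0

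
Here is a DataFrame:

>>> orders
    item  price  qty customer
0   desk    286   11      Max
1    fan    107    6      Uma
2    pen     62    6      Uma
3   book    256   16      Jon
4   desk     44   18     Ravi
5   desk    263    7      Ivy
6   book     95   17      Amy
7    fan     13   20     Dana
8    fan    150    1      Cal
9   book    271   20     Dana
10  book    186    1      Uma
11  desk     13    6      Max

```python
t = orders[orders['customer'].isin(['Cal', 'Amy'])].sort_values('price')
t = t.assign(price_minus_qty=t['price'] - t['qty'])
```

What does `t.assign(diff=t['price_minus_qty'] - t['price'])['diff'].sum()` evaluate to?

filter rows where customer in ['Cal', 'Amy']:
   item  price  qty customer
6  book     95   17      Amy
8   fan    150    1      Cal
sort by price:
   item  price  qty customer
6  book     95   17      Amy
8   fan    150    1      Cal
add column price_minus_qty = t['price'] - t['qty']:
   item  price  qty customer  price_minus_qty
6  book     95   17      Amy               78
8   fan    150    1      Cal              149
add column diff = t['price_minus_qty'] - t['price']:
   item  price  qty customer  price_minus_qty  diff
6  book     95   17      Amy               78   -17
8   fan    150    1      Cal              149    -1

-18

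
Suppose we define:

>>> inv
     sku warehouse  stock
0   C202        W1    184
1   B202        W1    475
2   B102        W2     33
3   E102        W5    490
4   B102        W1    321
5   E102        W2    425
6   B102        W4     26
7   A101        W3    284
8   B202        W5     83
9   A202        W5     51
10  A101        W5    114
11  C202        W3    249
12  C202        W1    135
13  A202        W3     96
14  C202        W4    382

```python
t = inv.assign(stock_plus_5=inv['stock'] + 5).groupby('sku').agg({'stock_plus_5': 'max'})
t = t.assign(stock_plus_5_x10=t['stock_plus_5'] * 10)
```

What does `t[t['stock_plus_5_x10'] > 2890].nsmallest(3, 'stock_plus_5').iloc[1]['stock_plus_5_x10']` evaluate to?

3870

add column stock_plus_5 = inv['stock'] + 5:
     sku warehouse  stock  stock_plus_5
0   C202        W1    184           189
1   B202        W1    475           480
2   B102        W2     33            38
3   E102        W5    490           495
4   B102        W1    321           326
5   E102        W2    425           430
6   B102        W4     26            31
7   A101        W3    284           289
8   B202        W5     83            88
9   A202        W5     51            56
10  A101        W5    114           119
11  C202        W3    249           254
12  C202        W1    135           140
13  A202        W3     96           101
14  C202        W4    382           387
group by sku, max of stock_plus_5:
      stock_plus_5
sku               
A101           289
A202           101
B102           326
B202           480
C202           387
E102           495
add column stock_plus_5_x10 = t['stock_plus_5'] * 10:
      stock_plus_5  stock_plus_5_x10
sku                                 
A101           289              2890
A202           101              1010
B102           326              3260
B202           480              4800
C202           387              3870
E102           495              4950
filter rows where stock_plus_5_x10 > 2890:
      stock_plus_5  stock_plus_5_x10
sku                                 
B102           326              3260
B202           480              4800
C202           387              3870
E102           495              4950
take 3 rows with smallest stock_plus_5:
      stock_plus_5  stock_plus_5_x10
sku                                 
B102           326              3260
C202           387              3870
B202           480              4800
The value at position 1, column 'stock_plus_5_x10' is 3870.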